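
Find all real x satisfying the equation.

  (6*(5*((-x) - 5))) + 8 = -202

Step 1. [(6*(5*((-x) - 5))) + 8 = -202] subtract 8: x sits inside (… + 8) ⇒ sub: 6*(5*((-x) - 5)) = -210.
Step 2. [6*(5*((-x) - 5)) = -210] divide by the outer 6 ⇒ div: 5*((-x) - 5) = -35.
Step 3. [5*((-x) - 5) = -35] 5·(inner) — divide through by 5, so div: (-x) - 5 = -7.
Step 4. [(-x) - 5 = -7] peel the -5: add 5 from each side. So sub: -x = -2.
Step 5. [-x = -2] flip signs both sides, so neg: x = 2.

Answer: x ∈ {2}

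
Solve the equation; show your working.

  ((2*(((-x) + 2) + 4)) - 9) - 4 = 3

Step 1. [((2*(((-x) + 2) + 4)) - 9) - 4 = 3] peel the -4: add 4 from each side, so sub: (2*(((-x) + 2) + 4)) - 9 = 7.
Step 2. [(2*(((-x) + 2) + 4)) - 9 = 7] peel the -9: add 9 from each side ⇒ sub: 2*(((-x) + 2) + 4) = 16.
Step 3. [2*(((-x) + 2) + 4) = 16] LHS = 2·(…); ÷2 both sides, so div: ((-x) + 2) + 4 = 8.
Step 4. [((-x) + 2) + 4 = 8] the outer +4 inverts by subtracting 4. So sub: (-x) + 2 = 4.
Step 5. [(-x) + 2 = 4] 2 comes off first (subtract 2), so sub: -x = 2.
Step 6. [-x = 2] LHS negated; negate both sides ⇒ neg: x = -2.

Answer: x ∈ {-2}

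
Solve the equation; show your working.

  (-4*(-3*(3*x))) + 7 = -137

Step 1. [(-4*(-3*(3*x))) + 7 = -137] peel the +7: subtract 7 from each side, so sub: -4*(-3*(3*x)) = -144.
Step 2. [-4*(-3*(3*x)) = -144] -4·(inner) — divide through by -4 ⇒ div: -3*(3*x) = 36.
Step 3. [-3*(3*x) = 36] -3 out front; divide by -3, so div: 3*x = -12.
Step 4. [3*x = -12] LHS = 3·(…); ÷3 both sides, so div: x = -4.

Answer: x ∈ {-4}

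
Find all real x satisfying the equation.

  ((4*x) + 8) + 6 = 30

Step 1. [((4*x) + 8) + 6 = 30] subtract 6: x sits inside (… + 6), so sub: (4*x) + 8 = 24.
Step 2. [(4*x) + 8 = 24] 4 | LHS and 4 | 24: pull 4 out, so factor: x + 2 = 6.
Step 3. [x + 2 = 6] 2 comes off first (subtract 2). So sub: x = 4.

Answer: x ∈ {4}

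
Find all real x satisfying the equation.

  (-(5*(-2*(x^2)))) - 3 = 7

Step 1. [(-(5*(-2*(x^2)))) - 3 = 7] add 3: x sits inside (… - 3). So sub: -(5*(-2*(x^2))) = 10.
Step 2. [-(5*(-2*(x^2))) = 10] LHS negated; negate both sides ⇒ neg: 5*(-2*(x^2)) = -10.
Step 3. [5*(-2*(x^2)) = -10] 5 out front; divide by 5, so div: -2*(x^2) = -2.
Step 4. [-2*(x^2) = -2] -2 out front; divide by -2, so div: x^2 = 1.
Step 5. [x^2 = 1] √ both sides: 1 ≥ 0 gives two branches ⇒ sqrt: x = 1 or -1.

Answer: x ∈ {-1, 1}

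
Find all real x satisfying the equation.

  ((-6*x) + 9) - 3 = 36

Step 1. [((-6*x) + 9) - 3 = 36] the outer -3 inverts by adding 3 ⇒ sub: (-6*x) + 9 = 39.
Step 2. [(-6*x) + 9 = 39] subtract 9: x sits inside (… + 9), so sub: -6*x = 30.
Step 3. [-6*x = 30] LHS = -6·(…); ÷-6 both sides. So div: x = -5.

Answer: x ∈ {-5}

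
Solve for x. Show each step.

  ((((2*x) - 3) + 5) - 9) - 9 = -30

Step 1. [((((2*x) - 3) + 5) - 9) - 9 = -30] the outer -9 inverts by adding 9. So sub: (((2*x) - 3) + 5) - 9 = -21.
Step 2. [(((2*x) - 3) + 5) - 9 = -21] 9 comes off first (add 9), so sub: ((2*x) - 3) + 5 = -12.
Step 3. [((2*x) - 3) + 5 = -12] +5 is outermost — subtract 5 both sides, so sub: (2*x) - 3 = -17.
Step 4. [(2*x) - 3 = -17] -3 is outermost — add 3 both sides ⇒ sub: 2*x = -14.
Step 5. [2*x = -14] leading coefficient 2: divide by 2 ⇒ div: x = -7.

Answer: x ∈ {-7}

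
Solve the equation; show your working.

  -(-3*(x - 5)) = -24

Step 1. [-(-3*(x - 5)) = -24] leading − — multiply by −1 ⇒ neg: -3*(x - 5) = 24.
Step 2. [-3*(x - 5) = 24] divide by the outer -3, so div: x - 5 = -8.
Step 3. [x - 5 = -8] the outer -5 inverts by adding 5, so sub: x = -3.

Answer: x ∈ {-3}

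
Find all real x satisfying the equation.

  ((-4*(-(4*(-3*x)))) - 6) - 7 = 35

Step 1. [((-4*(-(4*(-3*x)))) - 6) - 7 = 35] add 7: x sits inside (… - 7) ⇒ sub: (-4*(-(4*(-3*x)))) - 6 = 42.
Step 2. [(-4*(-(4*(-3*x)))) - 6 = 42] the outer -6 inverts by adding 6 ⇒ sub: -4*(-(4*(-3*x))) = 48.
Step 3. [-4*(-(4*(-3*x))) = 48] divide by the outer -4. So div: -(4*(-3*x)) = -12.
Step 4. [-(4*(-3*x)) = -12] LHS negated; negate both sides, so neg: 4*(-3*x) = 12.
Step 5. [4*(-3*x) = 12] 4 out front; divide by 4 ⇒ div: -3*x = 3.
Step 6. [-3*x = 3] -3 out front; divide by -3, so div: x = -1.

Answer: x ∈ {-1}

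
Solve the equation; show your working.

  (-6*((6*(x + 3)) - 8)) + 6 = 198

Step 1. [(-6*((6*(x + 3)) - 8)) + 6 = 198] subtract 6: x sits inside (… + 6) ⇒ sub: -6*((6*(x + 3)) - 8) = 192.
Step 2. [-6*((6*(x + 3)) - 8) = 192] -6 out front; divide by -6. So div: (6*(x + 3)) - 8 = -32.
Step 3. [(6*(x + 3)) - 8 = -32] add 8: x sits inside (… - 8) ⇒ sub: 6*(x + 3) = -24.
Step 4. [6*(x + 3) = -24] 6 out front; divide by 6, so div: x + 3 = -4.
Step 5. [x + 3 = -4] subtract 3: x sits inside (… + 3), so sub: x = -7.

Answer: x ∈ {-7}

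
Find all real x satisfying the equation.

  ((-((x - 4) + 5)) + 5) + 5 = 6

Step 1. [((-((x - 4) + 5)) + 5) + 5 = 6] peel the +5: subtract 5 from each side. So sub: (-((x - 4) + 5)) + 5 = 1.
Step 2. [(-((x - 4) + 5)) + 5 = 1] the outer +5 inverts by subtracting 5. So sub: -((x - 4) + 5) = -4.
Step 3. [-((x - 4) + 5) = -4] LHS negated; negate both sides, so neg: (x - 4) + 5 = 4.
Step 4. [(x - 4) + 5 = 4] the outer +5 inverts by subtracting 5. So sub: x - 4 = -1.
Step 5. [x - 4 = -1] peel the -4: add 4 from each side, so sub: x = 3.

Answer: x ∈ {3}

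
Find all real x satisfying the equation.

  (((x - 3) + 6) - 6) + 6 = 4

Step 1. [(((x - 3) + 6) - 6) + 6 = 4] +6 is outermost — subtract 6 both sides, so sub: ((x - 3) + 6) - 6 = -2.
Step 2. [((x - 3) + 6) - 6 = -2] -6 is outermost — add 6 both sides, so sub: (x - 3) + 6 = 4.
Step 3. [(x - 3) + 6 = 4] peel the +6: subtract 6 from each side ⇒ sub: x - 3 = -2.
Step 4. [x - 3 = -2] the outer -3 inverts by adding 3. So sub: x = 1.

Answer: x ∈ {1}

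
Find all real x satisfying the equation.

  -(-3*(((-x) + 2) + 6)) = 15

Step 1. [-(-3*(((-x) + 2) + 6)) = 15] LHS negated; negate both sides, so neg: -3*(((-x) + 2) + 6) = -15.
Step 2. [-3*(((-x) + 2) + 6) = -15] -3·(inner) — divide through by -3, so div: ((-x) + 2) + 6 = 5.
Step 3. [((-x) + 2) + 6 = 5] +6 is outermost — subtract 6 both sides ⇒ sub: (-x) + 2 = -1.
Step 4. [(-x) + 2 = -1] the outer +2 inverts by subtracting 2 ⇒ sub: -x = -3.
Step 5. [-x = -3] leading − — multiply by −1. So neg: x = 3.

Answer: x ∈ {3}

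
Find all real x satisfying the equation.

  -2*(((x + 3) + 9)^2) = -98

Step 1. [-2*(((x + 3) + 9)^2) = -98] -2 out front; divide by -2. So div: ((x + 3) + 9)^2 = 49.
Step 2. [((x + 3) + 9)^2 = 49] 49 ≥ 0, LHS is (·)² — take ±√, so sqrt: (x + 3) + 9 = 7 or -7.
Step 3. [(x + 3) + 9 = 7 or -7] 9 comes off first (subtract 9) ⇒ sub: x + 3 = -2 or -16.
Step 4. [x + 3 = -2 or -16] the outer +3 inverts by subtracting 3 ⇒ sub: x = -5 or -19.

Answer: x ∈ {-19, -5}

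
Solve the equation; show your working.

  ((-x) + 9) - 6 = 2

Step 1. [((-x) + 9) - 6 = 2] the outer -6 inverts by adding 6, so sub: (-x) + 9 = 8.
Step 2. [(-x) + 9 = 8] 9 comes off first (subtract 9) ⇒ sub: -x = -1.
Step 3. [-x = -1] flip signs both sides. So neg: x = 1.

Answer: x ∈ {1}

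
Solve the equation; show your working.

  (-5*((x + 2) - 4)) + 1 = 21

Step 1. [(-5*((x + 2) - 4)) + 1 = 21] +1 is outermost — subtract 1 both sides, so sub: -5*((x + 2) - 4) = 20.
Step 2. [-5*((x + 2) - 4) = 20] divide by the outer -5 ⇒ div: (x + 2) - 4 = -4.
Step 3. [(x + 2) - 4 = -4] peel the -4: add 4 from each side ⇒ sub: x + 2 = 0.
Step 4. [x + 2 = 0] 2 comes off first (subtract 2) ⇒ sub: x = -2.

Answer: x ∈ {-2}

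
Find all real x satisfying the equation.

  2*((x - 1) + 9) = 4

Step 1. [2*((x - 1) + 9) = 4] leading coefficient 2: divide by 2, so div: (x - 1) + 9 = 2.
Step 2. [(x - 1) + 9 = 2] subtract 9: x sits inside (… + 9), so sub: x - 1 = -7.
Step 3. [x - 1 = -7] peel the -1: add 1 from each side. So sub: x = -6.

Answer: x ∈ {-6}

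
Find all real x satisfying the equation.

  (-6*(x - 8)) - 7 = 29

Step 1. [(-6*(x - 8)) - 7 = 29] add 7: x sits inside (… - 7) ⇒ sub: -6*(x - 8) = 36.
Step 2. [-6*(x - 8) = 36] divide by the outer -6, so div: x - 8 = -6.
Step 3. [x - 8 = -6] peel the -8: add 8 from each side. So sub: x = 2.

Answer: x ∈ {2}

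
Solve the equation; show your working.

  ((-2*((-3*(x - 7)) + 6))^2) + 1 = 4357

Step 1. [((-2*((-3*(x - 7)) + 6))^2) + 1 = 4357] subtract 1: x sits inside (… + 1) ⇒ sub: (-2*((-3*(x - 7)) + 6))^2 = 4356.
Step 2. [(-2*((-3*(x - 7)) + 6))^2 = 4356] √ both sides: 4356 ≥ 0 gives two branches ⇒ sqrt: -2*((-3*(x - 7)) + 6) = 66 or -66.
Step 3. [-2*((-3*(x - 7)) + 6) = 66 or -66] -2·(inner) — divide through by -2 ⇒ div: (-3*(x - 7)) + 6 = -33 or 33.
Step 4. [(-3*(x - 7)) + 6 = -33 or 33] peel the +6: subtract 6 from each side, so sub: -3*(x - 7) = -39 or 27.
Step 5. [-3*(x - 7) = -39 or 27] -3·(inner) — divide through by -3 ⇒ div: x - 7 = 13 or -9.
Step 6. [x - 7 = 13 or -9] -7 is outermost — add 7 both sides, so sub: x = 20 or -2.

Answer: x ∈ {-2, 20}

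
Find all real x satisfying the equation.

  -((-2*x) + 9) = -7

Step 1. [-((-2*x) + 9) = -7] leading − — multiply by −1. So neg: (-2*x) + 9 = 7.
Step 2. [(-2*x) + 9 = 7] the outer +9 inverts by subtracting 9. So sub: -2*x = -2.
Step 3. [-2*x = -2] divide by the outer -2. So div: x = 1.

Answer: x ∈ {1}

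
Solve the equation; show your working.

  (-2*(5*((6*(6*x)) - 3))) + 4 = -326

Step 1. [(-2*(5*((6*(6*x)) - 3))) + 4 = -326] the outer +4 inverts by subtracting 4 ⇒ sub: -2*(5*((6*(6*x)) - 3)) = -330.
Step 2. [-2*(5*((6*(6*x)) - 3)) = -330] -2 out front; divide by -2. So div: 5*((6*(6*x)) - 3) = 165.
Step 3. [5*((6*(6*x)) - 3) = 165] 5 out front; divide by 5. So div: (6*(6*x)) - 3 = 33.
Step 4. [(6*(6*x)) - 3 = 33] peel the -3: add 3 from each side ⇒ sub: 6*(6*x) = 36.
Step 5. [6*(6*x) = 36] LHS = 6·(…); ÷6 both sides ⇒ div: 6*x = 6.
Step 6. [6*x = 6] leading coefficient 6: divide by 6. So div: x = 1.

Answer: x ∈ {1}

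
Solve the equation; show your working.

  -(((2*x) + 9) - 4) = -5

Step 1. [-(((2*x) + 9) - 4) = -5] leading − — multiply by −1 ⇒ neg: ((2*x) + 9) - 4 = 5.
Step 2. [((2*x) + 9) - 4 = 5] -4 is outermost — add 4 both sides. So sub: (2*x) + 9 = 9.
Step 3. [(2*x) + 9 = 9] +9 is outermost — subtract 9 both sides, so sub: 2*x = 0.
Step 4. [2*x = 0] LHS = 2·(…); ÷2 both sides, so div: x = 0.

Answer: x ∈ {0}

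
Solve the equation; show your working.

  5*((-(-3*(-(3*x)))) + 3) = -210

Step 1. [5*((-(-3*(-(3*x)))) + 3) = -210] divide by the outer 5. So div: (-(-3*(-(3*x)))) + 3 = -42.
Step 2. [(-(-3*(-(3*x)))) + 3 = -42] subtract 3: x sits inside (… + 3) ⇒ sub: -(-3*(-(3*x))) = -45.
Step 3. [-(-3*(-(3*x))) = -45] leading − — multiply by −1, so neg: -3*(-(3*x)) = 45.
Step 4. [-3*(-(3*x)) = 45] leading coefficient -3: divide by -3. So div: -(3*x) = -15.
Step 5. [-(3*x) = -15] LHS negated; negate both sides ⇒ neg: 3*x = 15.
Step 6. [3*x = 15] leading coefficient 3: divide by 3 ⇒ div: x = 5.

Answer: x ∈ {5}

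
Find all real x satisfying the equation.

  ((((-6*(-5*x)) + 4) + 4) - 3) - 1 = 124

Step 1. [((((-6*(-5*x)) + 4) + 4) - 3) - 1 = 124] the outer -1 inverts by adding 1. So sub: (((-6*(-5*x)) + 4) + 4) - 3 = 125.
Step 2. [(((-6*(-5*x)) + 4) + 4) - 3 = 125] add 3: x sits inside (… - 3). So sub: ((-6*(-5*x)) + 4) + 4 = 128.
Step 3. [((-6*(-5*x)) + 4) + 4 = 128] 4 comes off first (subtract 4). So sub: (-6*(-5*x)) + 4 = 124.
Step 4. [(-6*(-5*x)) + 4 = 124] +4 is outermost — subtract 4 both sides, so sub: -6*(-5*x) = 120.
Step 5. [-6*(-5*x) = 120] leading coefficient -6: divide by -6 ⇒ div: -5*x = -20.
Step 6. [-5*x = -20] LHS = -5·(…); ÷-5 both sides ⇒ div: x = 4.

Answer: x ∈ {4}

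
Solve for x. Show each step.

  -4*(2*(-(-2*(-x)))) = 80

Step 1. [-4*(2*(-(-2*(-x)))) = 80] divide by the outer -4, so div: 2*(-(-2*(-x))) = -20.
Step 2. [2*(-(-2*(-x))) = -20] divide by the outer 2. So div: -(-2*(-x)) = -10.
Step 3. [-(-2*(-x)) = -10] leading − — multiply by −1 ⇒ neg: -2*(-x) = 10.
Step 4. [-2*(-x) = 10] leading coefficient -2: divide by -2. So div: -x = -5.
Step 5. [-x = -5] LHS negated; negate both sides, so neg: x = 5.

Answer: x ∈ {5}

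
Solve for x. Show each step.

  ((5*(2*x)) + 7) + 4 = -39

Step 1. [((5*(2*x)) + 7) + 4 = -39] the outer +4 inverts by subtracting 4, so sub: (5*(2*x)) + 7 = -43.
Step 2. [(5*(2*x)) + 7 = -43] peel the +7: subtract 7 from each side. So sub: 5*(2*x) = -50.
Step 3. [5*(2*x) = -50] 5 out front; divide by 5, so div: 2*x = -10.
Step 4. [2*x = -10] 2·(inner) — divide through by 2, so div: x = -5.

Answer: x ∈ {-5}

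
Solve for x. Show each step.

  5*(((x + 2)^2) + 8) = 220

Step 1. [5*(((x + 2)^2) + 8) = 220] divide by the outer 5, so div: ((x + 2)^2) + 8 = 44.
Step 2. [((x + 2)^2) + 8 = 44] 8 comes off first (subtract 8), so sub: (x + 2)^2 = 36.
Step 3. [(x + 2)^2 = 36] √ both sides: 36 ≥ 0 gives two branches ⇒ sqrt: x + 2 = 6 or -6.
Step 4. [x + 2 = 6 or -6] the outer +2 inverts by subtracting 2, so sub: x = 4 or -8.

Answer: x ∈ {-8, 4}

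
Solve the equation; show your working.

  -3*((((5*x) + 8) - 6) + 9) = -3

Step 1. [-3*((((5*x) + 8) - 6) + 9) = -3] leading coefficient -3: divide by -3 ⇒ div: (((5*x) + 8) - 6) + 9 = 1.
Step 2. [(((5*x) + 8) - 6) + 9 = 1] subtract 9: x sits inside (… + 9) ⇒ sub: ((5*x) + 8) - 6 = -8.
Step 3. [((5*x) + 8) - 6 = -8] -6 is outermost — add 6 both sides, so sub: (5*x) + 8 = -2.
Step 4. [(5*x) + 8 = -2] +8 is outermost — subtract 8 both sides. So sub: 5*x = -10.
Step 5. [5*x = -10] 5·(inner) — divide through by 5, so div: x = -2.

Answer: x ∈ {-2}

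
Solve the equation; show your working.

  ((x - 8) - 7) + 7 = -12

Step 1. [((x - 8) - 7) + 7 = -12] 7 comes off first (subtract 7). So sub: (x - 8) - 7 = -19.
Step 2. [(x - 8) - 7 = -19] -7 is outermost — add 7 both sides, so sub: x - 8 = -12.
Step 3. [x - 8 = -12] -8 is outermost — add 8 both sides. So sub: x = -4.

Answer: x ∈ {-4}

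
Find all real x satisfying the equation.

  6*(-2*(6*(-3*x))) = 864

Step 1. [6*(-2*(6*(-3*x))) = 864] divide by the outer 6 ⇒ div: -2*(6*(-3*x)) = 144.
Step 2. [-2*(6*(-3*x)) = 144] -2·(inner) — divide through by -2, so div: 6*(-3*x) = -72.
Step 3. [6*(-3*x) = -72] LHS = 6·(…); ÷6 both sides, so div: -3*x = -12.
Step 4. [-3*x = -12] -3·(inner) — divide through by -3. So div: x = 4.

Answer: x ∈ {4}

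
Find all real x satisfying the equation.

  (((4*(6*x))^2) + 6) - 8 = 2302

Step 1. [(((4*(6*x))^2) + 6) - 8 = 2302] 8 comes off first (add 8) ⇒ sub: ((4*(6*x))^2) + 6 = 2310.
Step 2. [((4*(6*x))^2) + 6 = 2310] subtract 6: x sits inside (… + 6), so sub: (4*(6*x))^2 = 2304.
Step 3. [(4*(6*x))^2 = 2304] √ both sides: 2304 ≥ 0 gives two branches ⇒ sqrt: 4*(6*x) = 48 or -48.
Step 4. [4*(6*x) = 48 or -48] LHS = 4·(…); ÷4 both sides ⇒ div: 6*x = 12 or -12.
Step 5. [6*x = 12 or -12] 6 out front; divide by 6. So div: x = 2 or -2.

Answer: x ∈ {-2, 2}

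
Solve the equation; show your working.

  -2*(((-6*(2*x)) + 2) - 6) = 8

Step 1. [-2*(((-6*(2*x)) + 2) - 6) = 8] -2 out front; divide by -2. So div: ((-6*(2*x)) + 2) - 6 = -4.
Step 2. [((-6*(2*x)) + 2) - 6 = -4] the outer -6 inverts by adding 6, so sub: (-6*(2*x)) + 2 = 2.
Step 3. [(-6*(2*x)) + 2 = 2] the outer +2 inverts by subtracting 2. So sub: -6*(2*x) = 0.
Step 4. [-6*(2*x) = 0] -6 out front; divide by -6 ⇒ div: 2*x = 0.
Step 5. [2*x = 0] LHS = 2·(…); ÷2 both sides. So div: x = 0.

Answer: x ∈ {0}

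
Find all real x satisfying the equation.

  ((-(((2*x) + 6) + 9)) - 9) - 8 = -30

Step 1. [((-(((2*x) + 6) + 9)) - 9) - 8 = -30] the outer -8 inverts by adding 8. So sub: (-(((2*x) + 6) + 9)) - 9 = -22.
Step 2. [(-(((2*x) + 6) + 9)) - 9 = -22] -9 is outermost — add 9 both sides. So sub: -(((2*x) + 6) + 9) = -13.
Step 3. [-(((2*x) + 6) + 9) = -13] leading − — multiply by −1, so neg: ((2*x) + 6) + 9 = 13.
Step 4. [((2*x) + 6) + 9 = 13] peel the +9: subtract 9 from each side, so sub: (2*x) + 6 = 4.
Step 5. [(2*x) + 6 = 4] subtract 6: x sits inside (… + 6) ⇒ sub: 2*x = -2.
Step 6. [2*x = -2] LHS = 2·(…); ÷2 both sides. So div: x = -1.

Answer: x ∈ {-1}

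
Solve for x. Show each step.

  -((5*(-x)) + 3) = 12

Step 1. [-((5*(-x)) + 3) = 12] leading − — multiply by −1. So neg: (5*(-x)) + 3 = -12.
Step 2. [(5*(-x)) + 3 = -12] the outer +3 inverts by subtracting 3, so sub: 5*(-x) = -15.
Step 3. [5*(-x) = -15] divide by the outer 5, so div: -x = -3.
Step 4. [-x = -3] leading − — multiply by −1, so neg: x = 3.

Answer: x ∈ {3}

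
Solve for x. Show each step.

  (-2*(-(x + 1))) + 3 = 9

Step 1. [(-2*(-(x + 1))) + 3 = 9] +3 is outermost — subtract 3 both sides ⇒ sub: -2*(-(x + 1)) = 6.
Step 2. [-2*(-(x + 1)) = 6] -2·(inner) — divide through by -2. So div: -(x + 1) = -3.
Step 3. [-(x + 1) = -3] leading − — multiply by −1 ⇒ neg: x + 1 = 3.
Step 4. [x + 1 = 3] peel the +1: subtract 1 from each side, so sub: x = 2.

Answer: x ∈ {2}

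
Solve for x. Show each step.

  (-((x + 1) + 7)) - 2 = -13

Step 1. [(-((x + 1) + 7)) - 2 = -13] 2 comes off first (add 2) ⇒ sub: -((x + 1) + 7) = -11.
Step 2. [-((x + 1) + 7) = -11] LHS negated; negate both sides ⇒ neg: (x + 1) + 7 = 11.
Step 3. [(x + 1) + 7 = 11] subtract 7: x sits inside (… + 7) ⇒ sub: x + 1 = 4.
Step 4. [x + 1 = 4] subtract 1: x sits inside (… + 1), so sub: x = 3.

Answer: x ∈ {3}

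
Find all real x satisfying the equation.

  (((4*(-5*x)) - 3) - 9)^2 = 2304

Step 1. [(((4*(-5*x)) - 3) - 9)^2 = 2304] 2304 ≥ 0, LHS is (·)² — take ±√, so sqrt: ((4*(-5*x)) - 3) - 9 = 48 or -48.
Step 2. [((4*(-5*x)) - 3) - 9 = 48 or -48] add 9: x sits inside (… - 9), so sub: (4*(-5*x)) - 3 = 57 or -39.
Step 3. [(4*(-5*x)) - 3 = 57 or -39] add 3: x sits inside (… - 3) ⇒ sub: 4*(-5*x) = 60 or -36.
Step 4. [4*(-5*x) = 60 or -36] divide by the outer 4 ⇒ div: -5*x = 15 or -9.
Step 5. [-5*x = 15 or -9] LHS = -5·(…); ÷-5 both sides. So div: x = -3 or 9/5.

Answer: x ∈ {-3, 9/5}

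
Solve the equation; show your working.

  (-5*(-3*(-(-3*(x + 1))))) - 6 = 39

Step 1. [(-5*(-3*(-(-3*(x + 1))))) - 6 = 39] add 6: x sits inside (… - 6) ⇒ sub: -5*(-3*(-(-3*(x + 1)))) = 45.
Step 2. [-5*(-3*(-(-3*(x + 1)))) = 45] -5 out front; divide by -5, so div: -3*(-(-3*(x + 1))) = -9.
Step 3. [-3*(-(-3*(x + 1))) = -9] divide by the outer -3, so div: -(-3*(x + 1)) = 3.
Step 4. [-(-3*(x + 1)) = 3] LHS negated; negate both sides ⇒ neg: -3*(x + 1) = -3.
Step 5. [-3*(x + 1) = -3] divide by the outer -3. So div: x + 1 = 1.
Step 6. [x + 1 = 1] 1 comes off first (subtract 1), so sub: x = 0.

Answer: x ∈ {0}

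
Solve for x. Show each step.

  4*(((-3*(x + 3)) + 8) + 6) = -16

Step 1. [4*(((-3*(x + 3)) + 8) + 6) = -16] leading coefficient 4: divide by 4, so div: ((-3*(x + 3)) + 8) + 6 = -4.
Step 2. [((-3*(x + 3)) + 8) + 6 = -4] the outer +6 inverts by subtracting 6 ⇒ sub: (-3*(x + 3)) + 8 = -10.
Step 3. [(-3*(x + 3)) + 8 = -10] subtract 8: x sits inside (… + 8). So sub: -3*(x + 3) = -18.
Step 4. [-3*(x + 3) = -18] LHS = -3·(…); ÷-3 both sides. So div: x + 3 = 6.
Step 5. [x + 3 = 6] +3 is outermost — subtract 3 both sides ⇒ sub: x = 3.

Answer: x ∈ {3}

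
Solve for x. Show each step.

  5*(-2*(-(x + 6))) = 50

Step 1. [5*(-2*(-(x + 6))) = 50] 5 out front; divide by 5. So div: -2*(-(x + 6)) = 10.
Step 2. [-2*(-(x + 6)) = 10] LHS = -2·(…); ÷-2 both sides ⇒ div: -(x + 6) = -5.
Step 3. [-(x + 6) = -5] leading − — multiply by −1, so neg: x + 6 = 5.
Step 4. [x + 6 = 5] the outer +6 inverts by subtracting 6 ⇒ sub: x = -1.

Answer: x ∈ {-1}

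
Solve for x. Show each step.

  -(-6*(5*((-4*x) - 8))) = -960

Step 1. [-(-6*(5*((-4*x) - 8))) = -960] leading − — multiply by −1 ⇒ neg: -6*(5*((-4*x) - 8)) = 960.
Step 2. [-6*(5*((-4*x) - 8)) = 960] -6·(inner) — divide through by -6 ⇒ div: 5*((-4*x) - 8) = -160.
Step 3. [5*((-4*x) - 8) = -160] 5 out front; divide by 5, so div: (-4*x) - 8 = -32.
Step 4. [(-4*x) - 8 = -32] -4 | LHS and -4 | -32: pull -4 out. So factor: x + 2 = 8.
Step 5. [x + 2 = 8] +2 is outermost — subtract 2 both sides. So sub: x = 6.

Answer: x ∈ {6}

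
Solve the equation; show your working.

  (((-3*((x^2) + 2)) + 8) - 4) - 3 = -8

Step 1. [(((-3*((x^2) + 2)) + 8) - 4) - 3 = -8] 3 comes off first (add 3). So sub: ((-3*((x^2) + 2)) + 8) - 4 = -5.
Step 2. [((-3*((x^2) + 2)) + 8) - 4 = -5] -4 is outermost — add 4 both sides, so sub: (-3*((x^2) + 2)) + 8 = -1.
Step 3. [(-3*((x^2) + 2)) + 8 = -1] subtract 8: x sits inside (… + 8). So sub: -3*((x^2) + 2) = -9.
Step 4. [-3*((x^2) + 2) = -9] -3·(inner) — divide through by -3. So div: (x^2) + 2 = 3.
Step 5. [(x^2) + 2 = 3] peel the +2: subtract 2 from each side, so sub: x^2 = 1.
Step 6. [x^2 = 1] √ both sides: 1 ≥ 0 gives two branches. So sqrt: x = 1 or -1.

Answer: x ∈ {-1, 1}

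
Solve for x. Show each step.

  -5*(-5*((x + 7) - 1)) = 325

Step 1. [-5*(-5*((x + 7) - 1)) = 325] LHS = -5·(…); ÷-5 both sides, so div: -5*((x + 7) - 1) = -65.
Step 2. [-5*((x + 7) - 1) = -65] -5·(inner) — divide through by -5 ⇒ div: (x + 7) - 1 = 13.
Step 3. [(x + 7) - 1 = 13] 1 comes off first (add 1). So sub: x + 7 = 14.
Step 4. [x + 7 = 14] +7 is outermost — subtract 7 both sides. So sub: x = 7.

Answer: x ∈ {7}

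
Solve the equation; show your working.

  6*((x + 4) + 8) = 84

Step 1. [6*((x + 4) + 8) = 84] 6·(inner) — divide through by 6, so div: (x + 4) + 8 = 14.
Step 2. [(x + 4) + 8 = 14] peel the +8: subtract 8 from each side, so sub: x + 4 = 6.
Step 3. [x + 4 = 6] 4 comes off first (subtract 4). So sub: x = 2.

Answer: x ∈ {2}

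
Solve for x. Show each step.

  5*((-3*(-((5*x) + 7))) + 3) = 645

Step 1. [5*((-3*(-((5*x) + 7))) + 3) = 645] 5·(inner) — divide through by 5. So div: (-3*(-((5*x) + 7))) + 3 = 129.
Step 2. [(-3*(-((5*x) + 7))) + 3 = 129] common factor -3 (LHS and 129) — divide through, so factor: (-((5*x) + 7)) - 1 = -43.
Step 3. [(-((5*x) + 7)) - 1 = -43] peel the -1: add 1 from each side. So sub: -((5*x) + 7) = -42.
Step 4. [-((5*x) + 7) = -42] flip signs both sides, so neg: (5*x) + 7 = 42.
Step 5. [(5*x) + 7 = 42] peel the +7: subtract 7 from each side. So sub: 5*x = 35.
Step 6. [5*x = 35] divide by the outer 5, so div: x = 7.

Answer: x ∈ {7}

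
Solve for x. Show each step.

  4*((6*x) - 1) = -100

Step 1. [4*((6*x) - 1) = -100] divide by the outer 4. So div: (6*x) - 1 = -25.
Step 2. [(6*x) - 1 = -25] -1 is outermost — add 1 both sides ⇒ sub: 6*x = -24.
Step 3. [6*x = -24] divide by the outer 6 ⇒ div: x = -4.

Answer: x ∈ {-4}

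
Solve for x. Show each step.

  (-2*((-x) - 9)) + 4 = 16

Step 1. [(-2*((-x) - 9)) + 4 = 16] the outer +4 inverts by subtracting 4. So sub: -2*((-x) - 9) = 12.
Step 2. [-2*((-x) - 9) = 12] -2·(inner) — divide through by -2, so div: (-x) - 9 = -6.
Step 3. [(-x) - 9 = -6] -9 is outermost — add 9 both sides ⇒ sub: -x = 3.
Step 4. [-x = 3] flip signs both sides. So neg: x = -3.

Answer: x ∈ {-3}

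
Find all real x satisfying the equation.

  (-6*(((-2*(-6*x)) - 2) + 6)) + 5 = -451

Step 1. [(-6*(((-2*(-6*x)) - 2) + 6)) + 5 = -451] +5 is outermost — subtract 5 both sides. So sub: -6*(((-2*(-6*x)) - 2) + 6) = -456.
Step 2. [-6*(((-2*(-6*x)) - 2) + 6) = -456] leading coefficient -6: divide by -6 ⇒ div: ((-2*(-6*x)) - 2) + 6 = 76.
Step 3. [((-2*(-6*x)) - 2) + 6 = 76] subtract 6: x sits inside (… + 6). So sub: (-2*(-6*x)) - 2 = 70.
Step 4. [(-2*(-6*x)) - 2 = 70] 2 comes off first (add 2), so sub: -2*(-6*x) = 72.
Step 5. [-2*(-6*x) = 72] -2 out front; divide by -2. So div: -6*x = -36.
Step 6. [-6*x = -36] divide by the outer -6. So div: x = 6.

Answer: x ∈ {6}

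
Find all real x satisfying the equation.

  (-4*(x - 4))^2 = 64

Step 1. [(-4*(x - 4))^2 = 64] √ both sides: 64 ≥ 0 gives two branches, so sqrt: -4*(x - 4) = 8 or -8.
Step 2. [-4*(x - 4) = 8 or -8] leading coefficient -4: divide by -4 ⇒ div: x - 4 = -2 or 2.
Step 3. [x - 4 = -2 or 2] the outer -4 inverts by adding 4, so sub: x = 2 or 6.

Answer: x ∈ {2, 6}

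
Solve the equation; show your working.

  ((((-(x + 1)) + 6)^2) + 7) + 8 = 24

Step 1. [((((-(x + 1)) + 6)^2) + 7) + 8 = 24] +8 is outermost — subtract 8 both sides, so sub: (((-(x + 1)) + 6)^2) + 7 = 16.
Step 2. [(((-(x + 1)) + 6)^2) + 7 = 16] subtract 7: x sits inside (… + 7). So sub: ((-(x + 1)) + 6)^2 = 9.
Step 3. [((-(x + 1)) + 6)^2 = 9] 9 ≥ 0, LHS is (·)² — take ±√, so sqrt: (-(x + 1)) + 6 = 3 or -3.
Step 4. [(-(x + 1)) + 6 = 3 or -3] 6 comes off first (subtract 6) ⇒ sub: -(x + 1) = -3 or -9.
Step 5. [-(x + 1) = -3 or -9] leading − — multiply by −1, so neg: x + 1 = 3 or 9.
Step 6. [x + 1 = 3 or 9] subtract 1: x sits inside (… + 1). So sub: x = 2 or 8.

Answer: x ∈ {2, 8}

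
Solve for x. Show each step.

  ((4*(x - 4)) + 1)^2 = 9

Step 1. [((4*(x - 4)) + 1)^2 = 9] 9 ≥ 0, LHS is (·)² — take ±√ ⇒ sqrt: (4*(x - 4)) + 1 = 3 or -3.
Step 2. [(4*(x - 4)) + 1 = 3 or -3] 1 comes off first (subtract 1), so sub: 4*(x - 4) = 2 or -4.
Step 3. [4*(x - 4) = 2 or -4] divide by the outer 4. So div: x - 4 = 1/2 or -1.
Step 4. [x - 4 = 1/2 or -1] the outer -4 inverts by adding 4. So sub: x = 9/2 or 3.

Answer: x ∈ {3, 9/2}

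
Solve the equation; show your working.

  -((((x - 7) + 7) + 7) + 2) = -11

Step 1. [-((((x - 7) + 7) + 7) + 2) = -11] flip signs both sides. So neg: (((x - 7) + 7) + 7) + 2 = 11.
Step 2. [(((x - 7) + 7) + 7) + 2 = 11] the outer +2 inverts by subtracting 2 ⇒ sub: ((x - 7) + 7) + 7 = 9.
Step 3. [((x - 7) + 7) + 7 = 9] subtract 7: x sits inside (… + 7) ⇒ sub: (x - 7) + 7 = 2.
Step 4. [(x - 7) + 7 = 2] 7 comes off first (subtract 7), so sub: x - 7 = -5.
Step 5. [x - 7 = -5] add 7: x sits inside (… - 7), so sub: x = 2.

Answer: x ∈ {2}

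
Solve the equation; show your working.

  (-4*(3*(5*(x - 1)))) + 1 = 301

Step 1. [(-4*(3*(5*(x - 1)))) + 1 = 301] subtract 1: x sits inside (… + 1). So sub: -4*(3*(5*(x - 1))) = 300.
Step 2. [-4*(3*(5*(x - 1))) = 300] -4 out front; divide by -4. So div: 3*(5*(x - 1)) = -75.
Step 3. [3*(5*(x - 1)) = -75] divide by the outer 3. So div: 5*(x - 1) = -25.
Step 4. [5*(x - 1) = -25] divide by the outer 5, so div: x - 1 = -5.
Step 5. [x - 1 = -5] 1 comes off first (add 1) ⇒ sub: x = -4.

Answer: x ∈ {-4}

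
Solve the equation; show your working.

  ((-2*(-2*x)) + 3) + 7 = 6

Step 1. [((-2*(-2*x)) + 3) + 7 = 6] +7 is outermost — subtract 7 both sides, so sub: (-2*(-2*x)) + 3 = -1.
Step 2. [(-2*(-2*x)) + 3 = -1] subtract 3: x sits inside (… + 3), so sub: -2*(-2*x) = -4.
Step 3. [-2*(-2*x) = -4] divide by the outer -2, so div: -2*x = 2.
Step 4. [-2*x = 2] -2·(inner) — divide through by -2 ⇒ div: x = -1.

Answer: x ∈ {-1}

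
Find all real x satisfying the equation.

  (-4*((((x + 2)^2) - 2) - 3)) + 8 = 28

Step 1. [(-4*((((x + 2)^2) - 2) - 3)) + 8 = 28] subtract 8: x sits inside (… + 8) ⇒ sub: -4*((((x + 2)^2) - 2) - 3) = 20.
Step 2. [-4*((((x + 2)^2) - 2) - 3) = 20] -4·(inner) — divide through by -4. So div: (((x + 2)^2) - 2) - 3 = -5.
Step 3. [(((x + 2)^2) - 2) - 3 = -5] add 3: x sits inside (… - 3). So sub: ((x + 2)^2) - 2 = -2.
Step 4. [((x + 2)^2) - 2 = -2] the outer -2 inverts by adding 2. So sub: (x + 2)^2 = 0.
Step 5. [(x + 2)^2 = 0] √ both sides: 0 ≥ 0 gives two branches ⇒ sqrt: x + 2 = 0.
Step 6. [x + 2 = 0] 2 comes off first (subtract 2), so sub: x = -2.

Answer: x ∈ {-2}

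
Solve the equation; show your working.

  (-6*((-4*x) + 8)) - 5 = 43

Step 1. [(-6*((-4*x) + 8)) - 5 = 43] -5 is outermost — add 5 both sides, so sub: -6*((-4*x) + 8) = 48.
Step 2. [-6*((-4*x) + 8) = 48] leading coefficient -6: divide by -6, so div: (-4*x) + 8 = -8.
Step 3. [(-4*x) + 8 = -8] the outer +8 inverts by subtracting 8. So sub: -4*x = -16.
Step 4. [-4*x = -16] -4·(inner) — divide through by -4, so div: x = 4.

Answer: x ∈ {4}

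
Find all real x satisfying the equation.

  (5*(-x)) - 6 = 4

Step 1. [(5*(-x)) - 6 = 4] peel the -6: add 6 from each side ⇒ sub: 5*(-x) = 10.
Step 2. [5*(-x) = 10] 5 out front; divide by 5. So div: -x = 2.
Step 3. [-x = 2] LHS negated; negate both sides. So neg: x = -2.

Answer: x ∈ {-2}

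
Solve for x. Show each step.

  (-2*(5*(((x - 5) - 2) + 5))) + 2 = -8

Step 1. [(-2*(5*(((x - 5) - 2) + 5))) + 2 = -8] 2 comes off first (subtract 2), so sub: -2*(5*(((x - 5) - 2) + 5)) = -10.
Step 2. [-2*(5*(((x - 5) - 2) + 5)) = -10] leading coefficient -2: divide by -2, so div: 5*(((x - 5) - 2) + 5) = 5.
Step 3. [5*(((x - 5) - 2) + 5) = 5] 5·(inner) — divide through by 5, so div: ((x - 5) - 2) + 5 = 1.
Step 4. [((x - 5) - 2) + 5 = 1] +5 is outermost — subtract 5 both sides ⇒ sub: (x - 5) - 2 = -4.
Step 5. [(x - 5) - 2 = -4] 2 comes off first (add 2). So sub: x - 5 = -2.
Step 6. [x - 5 = -2] 5 comes off first (add 5) ⇒ sub: x = 3.

Answer: x ∈ {3}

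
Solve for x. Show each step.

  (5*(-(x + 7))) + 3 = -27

Step 1. [(5*(-(x + 7))) + 3 = -27] +3 is outermost — subtract 3 both sides. So sub: 5*(-(x + 7)) = -30.
Step 2. [5*(-(x + 7)) = -30] divide by the outer 5 ⇒ div: -(x + 7) = -6.
Step 3. [-(x + 7) = -6] LHS negated; negate both sides, so neg: x + 7 = 6.
Step 4. [x + 7 = 6] peel the +7: subtract 7 from each side ⇒ sub: x = -1.

Answer: x ∈ {-1}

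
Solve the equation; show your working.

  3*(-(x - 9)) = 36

Step 1. [3*(-(x - 9)) = 36] LHS = 3·(…); ÷3 both sides. So div: -(x - 9) = 12.
Step 2. [-(x - 9) = 12] leading − — multiply by −1, so neg: x - 9 = -12.
Step 3. [x - 9 = -12] peel the -9: add 9 from each side, so sub: x = -3.

Answer: x ∈ {-3}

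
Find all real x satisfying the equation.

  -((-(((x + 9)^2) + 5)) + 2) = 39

Step 1. [-((-(((x + 9)^2) + 5)) + 2) = 39] flip signs both sides. So neg: (-(((x + 9)^2) + 5)) + 2 = -39.
Step 2. [(-(((x + 9)^2) + 5)) + 2 = -39] peel the +2: subtract 2 from each side ⇒ sub: -(((x + 9)^2) + 5) = -41.
Step 3. [-(((x + 9)^2) + 5) = -41] leading − — multiply by −1 ⇒ neg: ((x + 9)^2) + 5 = 41.
Step 4. [((x + 9)^2) + 5 = 41] +5 is outermost — subtract 5 both sides, so sub: (x + 9)^2 = 36.
Step 5. [(x + 9)^2 = 36] 36 ≥ 0, LHS is (·)² — take ±√ ⇒ sqrt: x + 9 = 6 or -6.
Step 6. [x + 9 = 6 or -6] subtract 9: x sits inside (… + 9), so sub: x = -3 or -15.

Answer: x ∈ {-15, -3}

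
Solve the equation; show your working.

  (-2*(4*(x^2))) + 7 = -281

Step 1. [(-2*(4*(x^2))) + 7 = -281] the outer +7 inverts by subtracting 7. So sub: -2*(4*(x^2)) = -288.
Step 2. [-2*(4*(x^2)) = -288] -2 out front; divide by -2, so div: 4*(x^2) = 144.
Step 3. [4*(x^2) = 144] 4·(inner) — divide through by 4 ⇒ div: x^2 = 36.
Step 4. [x^2 = 36] 36 ≥ 0, LHS is (·)² — take ±√, so sqrt: x = 6 or -6.

Answer: x ∈ {-6, 6}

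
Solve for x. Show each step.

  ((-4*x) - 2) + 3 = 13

Step 1. [((-4*x) - 2) + 3 = 13] the outer +3 inverts by subtracting 3, so sub: (-4*x) - 2 = 10.
Step 2. [(-4*x) - 2 = 10] 2 comes off first (add 2), so sub: -4*x = 12.
Step 3. [-4*x = 12] -4 out front; divide by -4 ⇒ div: x = -3.

Answer: x ∈ {-3}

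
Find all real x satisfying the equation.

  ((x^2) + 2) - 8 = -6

Step 1. [((x^2) + 2) - 8 = -6] add 8: x sits inside (… - 8) ⇒ sub: (x^2) + 2 = 2.
Step 2. [(x^2) + 2 = 2] peel the +2: subtract 2 from each side ⇒ sub: x^2 = 0.
Step 3. [x^2 = 0] LHS squared, RHS 0 ≥ 0: apply √ (±) ⇒ sqrt: x = 0.

Answer: x ∈ {0}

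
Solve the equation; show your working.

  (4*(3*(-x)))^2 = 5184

Step 1. [(4*(3*(-x)))^2 = 5184] √ both sides: 5184 ≥ 0 gives two branches. So sqrt: 4*(3*(-x)) = 72 or -72.
Step 2. [4*(3*(-x)) = 72 or -72] leading coefficient 4: divide by 4. So div: 3*(-x) = 18 or -18.
Step 3. [3*(-x) = 18 or -18] leading coefficient 3: divide by 3 ⇒ div: -x = 6 or -6.
Step 4. [-x = 6 or -6] LHS negated; negate both sides ⇒ neg: x = -6 or 6.

Answer: x ∈ {-6, 6}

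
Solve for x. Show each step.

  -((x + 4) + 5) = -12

Step 1. [-((x + 4) + 5) = -12] leading − — multiply by −1 ⇒ neg: (x + 4) + 5 = 12.
Step 2. [(x + 4) + 5 = 12] peel the +5: subtract 5 from each side ⇒ sub: x + 4 = 7.
Step 3. [x + 4 = 7] subtract 4: x sits inside (… + 4) ⇒ sub: x = 3.

Answer: x ∈ {3}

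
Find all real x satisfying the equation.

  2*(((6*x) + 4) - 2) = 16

Step 1. [2*(((6*x) + 4) - 2) = 16] leading coefficient 2: divide by 2 ⇒ div: ((6*x) + 4) - 2 = 8.
Step 2. [((6*x) + 4) - 2 = 8] -2 is outermost — add 2 both sides. So sub: (6*x) + 4 = 10.
Step 3. [(6*x) + 4 = 10] subtract 4: x sits inside (… + 4). So sub: 6*x = 6.
Step 4. [6*x = 6] leading coefficient 6: divide by 6. So div: x = 1.

Answer: x ∈ {1}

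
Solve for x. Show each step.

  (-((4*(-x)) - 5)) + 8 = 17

Step 1. [(-((4*(-x)) - 5)) + 8 = 17] 8 comes off first (subtract 8), so sub: -((4*(-x)) - 5) = 9.
Step 2. [-((4*(-x)) - 5) = 9] leading − — multiply by −1 ⇒ neg: (4*(-x)) - 5 = -9.
Step 3. [(4*(-x)) - 5 = -9] 5 comes off first (add 5). So sub: 4*(-x) = -4.
Step 4. [4*(-x) = -4] 4 out front; divide by 4, so div: -x = -1.
Step 5. [-x = -1] flip signs both sides ⇒ neg: x = 1.

Answer: x ∈ {1}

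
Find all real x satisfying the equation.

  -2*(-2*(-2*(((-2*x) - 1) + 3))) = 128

Step 1. [-2*(-2*(-2*(((-2*x) - 1) + 3))) = 128] leading coefficient -2: divide by -2 ⇒ div: -2*(-2*(((-2*x) - 1) + 3)) = -64.
Step 2. [-2*(-2*(((-2*x) - 1) + 3)) = -64] divide by the outer -2, so div: -2*(((-2*x) - 1) + 3) = 32.
Step 3. [-2*(((-2*x) - 1) + 3) = 32] -2 out front; divide by -2, so div: ((-2*x) - 1) + 3 = -16.
Step 4. [((-2*x) - 1) + 3 = -16] subtract 3: x sits inside (… + 3) ⇒ sub: (-2*x) - 1 = -19.
Step 5. [(-2*x) - 1 = -19] 1 comes off first (add 1) ⇒ sub: -2*x = -18.
Step 6. [-2*x = -18] divide by the outer -2 ⇒ div: x = 9.

Answer: x ∈ {9}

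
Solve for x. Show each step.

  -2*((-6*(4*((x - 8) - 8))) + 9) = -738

Step 1. [-2*((-6*(4*((x - 8) - 8))) + 9) = -738] -2·(inner) — divide through by -2. So div: (-6*(4*((x - 8) - 8))) + 9 = 369.
Step 2. [(-6*(4*((x - 8) - 8))) + 9 = 369] subtract 9: x sits inside (… + 9) ⇒ sub: -6*(4*((x - 8) - 8)) = 360.
Step 3. [-6*(4*((x - 8) - 8)) = 360] -6·(inner) — divide through by -6 ⇒ div: 4*((x - 8) - 8) = -60.
Step 4. [4*((x - 8) - 8) = -60] divide by the outer 4. So div: (x - 8) - 8 = -15.
Step 5. [(x - 8) - 8 = -15] -8 is outermost — add 8 both sides, so sub: x - 8 = -7.
Step 6. [x - 8 = -7] peel the -8: add 8 from each side. So sub: x = 1.

Answer: x ∈ {1}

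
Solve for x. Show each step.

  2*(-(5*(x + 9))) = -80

Step 1. [2*(-(5*(x + 9))) = -80] 2 out front; divide by 2 ⇒ div: -(5*(x + 9)) = -40.
Step 2. [-(5*(x + 9)) = -40] LHS negated; negate both sides ⇒ neg: 5*(x + 9) = 40.
Step 3. [5*(x + 9) = 40] 5 out front; divide by 5 ⇒ div: x + 9 = 8.
Step 4. [x + 9 = 8] the outer +9 inverts by subtracting 9. So sub: x = -1.

Answer: x ∈ {-1}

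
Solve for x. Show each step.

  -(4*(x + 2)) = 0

Step 1. [-(4*(x + 2)) = 0] leading − — multiply by −1. So neg: 4*(x + 2) = 0.
Step 2. [4*(x + 2) = 0] LHS = 4·(…); ÷4 both sides, so div: x + 2 = 0.
Step 3. [x + 2 = 0] 2 comes off first (subtract 2). So sub: x = -2.

Answer: x ∈ {-2}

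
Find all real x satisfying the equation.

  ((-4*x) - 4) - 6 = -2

Step 1. [((-4*x) - 4) - 6 = -2] add 6: x sits inside (… - 6) ⇒ sub: (-4*x) - 4 = 4.
Step 2. [(-4*x) - 4 = 4] peel the -4: add 4 from each side. So sub: -4*x = 8.
Step 3. [-4*x = 8] -4 out front; divide by -4 ⇒ div: x = -2.

Answer: x ∈ {-2}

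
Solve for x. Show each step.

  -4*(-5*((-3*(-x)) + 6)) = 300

Step 1. [-4*(-5*((-3*(-x)) + 6)) = 300] leading coefficient -4: divide by -4 ⇒ div: -5*((-3*(-x)) + 6) = -75.
Step 2. [-5*((-3*(-x)) + 6) = -75] divide by the outer -5. So div: (-3*(-x)) + 6 = 15.
Step 3. [(-3*(-x)) + 6 = 15] subtract 6: x sits inside (… + 6). So sub: -3*(-x) = 9.
Step 4. [-3*(-x) = 9] divide by the outer -3 ⇒ div: -x = -3.
Step 5. [-x = -3] leading − — multiply by −1, so neg: x = 3.

Answer: x ∈ {3}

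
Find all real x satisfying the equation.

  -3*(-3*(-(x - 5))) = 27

Step 1. [-3*(-3*(-(x - 5))) = 27] leading coefficient -3: divide by -3. So div: -3*(-(x - 5)) = -9.
Step 2. [-3*(-(x - 5)) = -9] -3·(inner) — divide through by -3, so div: -(x - 5) = 3.
Step 3. [-(x - 5) = 3] flip signs both sides, so neg: x - 5 = -3.
Step 4. [x - 5 = -3] 5 comes off first (add 5), so sub: x = 2.

Answer: x ∈ {2}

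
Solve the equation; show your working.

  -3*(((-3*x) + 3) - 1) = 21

Step 1. [-3*(((-3*x) + 3) - 1) = 21] LHS = -3·(…); ÷-3 both sides. So div: ((-3*x) + 3) - 1 = -7.
Step 2. [((-3*x) + 3) - 1 = -7] -1 is outermost — add 1 both sides ⇒ sub: (-3*x) + 3 = -6.
Step 3. [(-3*x) + 3 = -6] +3 is outermost — subtract 3 both sides. So sub: -3*x = -9.
Step 4. [-3*x = -9] divide by the outer -3 ⇒ div: x = 3.

Answer: x ∈ {3}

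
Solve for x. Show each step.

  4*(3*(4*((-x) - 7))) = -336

Step 1. [4*(3*(4*((-x) - 7))) = -336] leading coefficient 4: divide by 4. So div: 3*(4*((-x) - 7)) = -84.
Step 2. [3*(4*((-x) - 7)) = -84] 3 out front; divide by 3, so div: 4*((-x) - 7) = -28.
Step 3. [4*((-x) - 7) = -28] 4 out front; divide by 4 ⇒ div: (-x) - 7 = -7.
Step 4. [(-x) - 7 = -7] the outer -7 inverts by adding 7 ⇒ sub: -x = 0.
Step 5. [-x = 0] leading − — multiply by −1. So neg: x = 0.

Answer: x ∈ {0}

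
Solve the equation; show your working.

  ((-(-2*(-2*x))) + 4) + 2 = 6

Step 1. [((-(-2*(-2*x))) + 4) + 2 = 6] peel the +2: subtract 2 from each side ⇒ sub: (-(-2*(-2*x))) + 4 = 4.
Step 2. [(-(-2*(-2*x))) + 4 = 4] peel the +4: subtract 4 from each side. So sub: -(-2*(-2*x)) = 0.
Step 3. [-(-2*(-2*x)) = 0] LHS negated; negate both sides. So neg: -2*(-2*x) = 0.
Step 4. [-2*(-2*x) = 0] LHS = -2·(…); ÷-2 both sides. So div: -2*x = 0.
Step 5. [-2*x = 0] -2 out front; divide by -2. So div: x = 0.

Answer: x ∈ {0}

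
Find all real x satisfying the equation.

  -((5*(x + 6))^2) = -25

Step 1. [-((5*(x + 6))^2) = -25] leading − — multiply by −1 ⇒ neg: (5*(x + 6))^2 = 25.
Step 2. [(5*(x + 6))^2 = 25] √ both sides: 25 ≥ 0 gives two branches, so sqrt: 5*(x + 6) = 5 or -5.
Step 3. [5*(x + 6) = 5 or -5] 5 out front; divide by 5. So div: x + 6 = 1 or -1.
Step 4. [x + 6 = 1 or -1] 6 comes off first (subtract 6). So sub: x = -5 or -7.

Answer: x ∈ {-7, -5}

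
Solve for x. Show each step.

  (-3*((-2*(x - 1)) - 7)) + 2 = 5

Step 1. [(-3*((-2*(x - 1)) - 7)) + 2 = 5] the outer +2 inverts by subtracting 2, so sub: -3*((-2*(x - 1)) - 7) = 3.
Step 2. [-3*((-2*(x - 1)) - 7) = 3] LHS = -3·(…); ÷-3 both sides. So div: (-2*(x - 1)) - 7 = -1.
Step 3. [(-2*(x - 1)) - 7 = -1] -7 is outermost — add 7 both sides. So sub: -2*(x - 1) = 6.
Step 4. [-2*(x - 1) = 6] LHS = -2·(…); ÷-2 both sides ⇒ div: x - 1 = -3.
Step 5. [x - 1 = -3] -1 is outermost — add 1 both sides, so sub: x = -2.

Answer: x ∈ {-2}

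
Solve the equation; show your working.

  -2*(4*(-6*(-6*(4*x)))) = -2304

Step 1. [-2*(4*(-6*(-6*(4*x)))) = -2304] -2 out front; divide by -2 ⇒ div: 4*(-6*(-6*(4*x))) = 1152.
Step 2. [4*(-6*(-6*(4*x))) = 1152] LHS = 4·(…); ÷4 both sides. So div: -6*(-6*(4*x)) = 288.
Step 3. [-6*(-6*(4*x)) = 288] divide by the outer -6, so div: -6*(4*x) = -48.
Step 4. [-6*(4*x) = -48] LHS = -6·(…); ÷-6 both sides. So div: 4*x = 8.
Step 5. [4*x = 8] leading coefficient 4: divide by 4, so div: x = 2.

Answer: x ∈ {2}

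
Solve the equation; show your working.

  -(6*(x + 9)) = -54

Step 1. [-(6*(x + 9)) = -54] flip signs both sides. So neg: 6*(x + 9) = 54.
Step 2. [6*(x + 9) = 54] 6 out front; divide by 6. So div: x + 9 = 9.
Step 3. [x + 9 = 9] 9 comes off first (subtract 9) ⇒ sub: x = 0.

Answer: x ∈ {0}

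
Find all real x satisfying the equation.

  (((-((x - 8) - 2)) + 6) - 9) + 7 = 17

Step 1. [(((-((x - 8) - 2)) + 6) - 9) + 7 = 17] the outer +7 inverts by subtracting 7, so sub: ((-((x - 8) - 2)) + 6) - 9 = 10.
Step 2. [((-((x - 8) - 2)) + 6) - 9 = 10] 9 comes off first (add 9). So sub: (-((x - 8) - 2)) + 6 = 19.
Step 3. [(-((x - 8) - 2)) + 6 = 19] the outer +6 inverts by subtracting 6, so sub: -((x - 8) - 2) = 13.
Step 4. [-((x - 8) - 2) = 13] LHS negated; negate both sides ⇒ neg: (x - 8) - 2 = -13.
Step 5. [(x - 8) - 2 = -13] add 2: x sits inside (… - 2). So sub: x - 8 = -11.
Step 6. [x - 8 = -11] the outer -8 inverts by adding 8, so sub: x = -3.

Answer: x ∈ {-3}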